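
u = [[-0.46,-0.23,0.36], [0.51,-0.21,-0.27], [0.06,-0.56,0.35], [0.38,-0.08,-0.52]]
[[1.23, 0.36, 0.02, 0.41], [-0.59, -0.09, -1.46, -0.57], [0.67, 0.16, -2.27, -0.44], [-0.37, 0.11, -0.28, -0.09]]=u @[[-2.26, -0.94, -2.81, -1.69], [-1.85, -0.87, 2.56, -0.05], [-0.65, -0.77, -1.90, -1.06]]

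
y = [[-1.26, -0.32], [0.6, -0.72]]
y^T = [[-1.26, 0.6], [-0.32, -0.72]]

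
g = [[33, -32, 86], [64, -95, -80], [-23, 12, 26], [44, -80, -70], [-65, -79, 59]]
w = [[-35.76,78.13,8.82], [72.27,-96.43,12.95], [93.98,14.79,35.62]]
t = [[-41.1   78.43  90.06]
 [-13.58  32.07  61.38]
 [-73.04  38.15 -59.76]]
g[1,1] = -95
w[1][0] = 72.27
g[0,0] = 33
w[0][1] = 78.13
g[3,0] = 44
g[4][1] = -79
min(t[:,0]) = -73.04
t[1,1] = 32.07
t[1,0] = -13.58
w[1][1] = -96.43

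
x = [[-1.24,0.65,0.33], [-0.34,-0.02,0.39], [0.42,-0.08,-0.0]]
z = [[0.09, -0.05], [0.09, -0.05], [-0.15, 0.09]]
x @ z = [[-0.1,0.06], [-0.09,0.05], [0.03,-0.02]]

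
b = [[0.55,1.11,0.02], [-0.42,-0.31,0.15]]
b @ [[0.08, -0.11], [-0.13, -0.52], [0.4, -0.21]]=[[-0.09, -0.64],[0.07, 0.18]]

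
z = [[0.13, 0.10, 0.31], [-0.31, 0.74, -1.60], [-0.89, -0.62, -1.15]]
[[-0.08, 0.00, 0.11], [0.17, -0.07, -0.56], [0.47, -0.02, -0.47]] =z@ [[-0.34, 0.04, 0.21],  [-0.11, -0.05, -0.06],  [-0.09, 0.01, 0.28]]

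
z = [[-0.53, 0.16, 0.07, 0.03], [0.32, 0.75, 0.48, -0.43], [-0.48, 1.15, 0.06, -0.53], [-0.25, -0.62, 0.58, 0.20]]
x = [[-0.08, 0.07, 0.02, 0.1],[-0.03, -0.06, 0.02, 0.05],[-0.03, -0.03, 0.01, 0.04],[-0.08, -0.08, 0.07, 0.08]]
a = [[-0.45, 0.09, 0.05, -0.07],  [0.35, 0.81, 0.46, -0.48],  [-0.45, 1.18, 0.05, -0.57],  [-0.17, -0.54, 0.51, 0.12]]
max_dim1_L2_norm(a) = 1.39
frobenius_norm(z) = 2.01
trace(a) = 0.53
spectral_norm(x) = 0.20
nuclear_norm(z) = 3.32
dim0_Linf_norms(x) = [0.08, 0.08, 0.07, 0.1]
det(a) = 0.00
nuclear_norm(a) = 3.14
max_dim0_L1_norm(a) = 2.62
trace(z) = 0.48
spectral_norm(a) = 1.71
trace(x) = -0.05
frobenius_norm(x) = 0.24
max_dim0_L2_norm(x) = 0.14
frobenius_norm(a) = 1.99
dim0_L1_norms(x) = [0.22, 0.24, 0.12, 0.27]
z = x + a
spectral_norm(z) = 1.68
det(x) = 0.00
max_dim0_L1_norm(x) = 0.27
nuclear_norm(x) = 0.35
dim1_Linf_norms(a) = [0.45, 0.81, 1.18, 0.54]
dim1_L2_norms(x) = [0.15, 0.09, 0.06, 0.16]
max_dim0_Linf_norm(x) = 0.1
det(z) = -0.07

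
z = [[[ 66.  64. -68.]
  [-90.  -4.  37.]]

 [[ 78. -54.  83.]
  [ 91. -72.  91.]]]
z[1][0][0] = 78.0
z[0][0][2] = -68.0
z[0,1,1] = -4.0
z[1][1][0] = 91.0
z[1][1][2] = 91.0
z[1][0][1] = -54.0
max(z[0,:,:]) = 66.0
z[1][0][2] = 83.0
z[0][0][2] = -68.0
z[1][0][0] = 78.0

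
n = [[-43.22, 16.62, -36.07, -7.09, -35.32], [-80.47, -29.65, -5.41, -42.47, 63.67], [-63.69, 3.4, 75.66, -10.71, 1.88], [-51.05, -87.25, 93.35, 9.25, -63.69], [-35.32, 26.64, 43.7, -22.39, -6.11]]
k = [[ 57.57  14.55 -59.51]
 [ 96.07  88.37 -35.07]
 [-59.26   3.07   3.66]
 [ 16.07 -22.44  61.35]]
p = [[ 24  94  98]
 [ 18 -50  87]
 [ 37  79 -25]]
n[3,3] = 9.25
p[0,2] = 98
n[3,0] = -51.05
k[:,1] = [14.55, 88.37, 3.07, -22.44]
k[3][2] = 61.35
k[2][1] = 3.07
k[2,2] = 3.66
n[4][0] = -35.32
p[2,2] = -25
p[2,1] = 79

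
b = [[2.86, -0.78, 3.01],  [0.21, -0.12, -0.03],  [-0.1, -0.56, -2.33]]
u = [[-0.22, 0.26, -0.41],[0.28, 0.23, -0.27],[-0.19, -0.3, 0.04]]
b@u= [[-1.42, -0.34, -0.84], [-0.07, 0.04, -0.05], [0.31, 0.54, 0.1]]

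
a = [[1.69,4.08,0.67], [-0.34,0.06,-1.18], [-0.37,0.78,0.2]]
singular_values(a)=[4.52, 1.21, 0.64]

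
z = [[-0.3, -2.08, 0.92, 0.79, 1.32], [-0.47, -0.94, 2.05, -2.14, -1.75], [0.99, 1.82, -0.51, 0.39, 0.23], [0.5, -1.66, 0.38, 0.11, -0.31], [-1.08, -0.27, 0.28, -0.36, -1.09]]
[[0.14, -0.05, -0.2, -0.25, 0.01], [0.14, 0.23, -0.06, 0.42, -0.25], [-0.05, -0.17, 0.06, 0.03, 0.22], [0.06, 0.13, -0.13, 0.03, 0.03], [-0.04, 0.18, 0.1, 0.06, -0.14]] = z@ [[0.03,-0.03,-0.07,0.08,0.11], [-0.02,-0.07,0.06,0.02,0.05], [0.08,-0.04,-0.04,0.03,0.07], [-0.02,0.0,0.03,-0.12,0.16], [0.04,-0.13,-0.06,-0.09,-0.03]]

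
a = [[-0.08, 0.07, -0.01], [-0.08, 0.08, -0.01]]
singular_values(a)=[0.16, 0.01]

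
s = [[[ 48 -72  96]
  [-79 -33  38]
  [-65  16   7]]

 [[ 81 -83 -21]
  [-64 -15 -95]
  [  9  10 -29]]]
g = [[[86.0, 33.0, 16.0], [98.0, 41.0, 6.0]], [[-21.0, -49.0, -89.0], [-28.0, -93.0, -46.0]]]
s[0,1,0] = -79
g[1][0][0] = -21.0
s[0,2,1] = 16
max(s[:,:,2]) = 96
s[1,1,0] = -64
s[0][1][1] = -33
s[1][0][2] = -21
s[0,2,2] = 7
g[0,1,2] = 6.0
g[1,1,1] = -93.0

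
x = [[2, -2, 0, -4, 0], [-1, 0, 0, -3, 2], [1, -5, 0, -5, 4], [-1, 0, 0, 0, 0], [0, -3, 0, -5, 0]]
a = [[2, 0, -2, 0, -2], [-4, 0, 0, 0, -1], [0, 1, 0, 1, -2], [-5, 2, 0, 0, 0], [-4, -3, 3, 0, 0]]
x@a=[[32, -8, -4, 0, -2], [5, -12, 8, 0, 2], [31, -22, 10, 0, 3], [-2, 0, 2, 0, 2], [37, -10, 0, 0, 3]]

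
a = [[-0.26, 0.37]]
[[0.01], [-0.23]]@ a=[[-0.00, 0.00], [0.06, -0.09]]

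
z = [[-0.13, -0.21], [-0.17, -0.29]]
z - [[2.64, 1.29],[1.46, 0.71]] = [[-2.77, -1.50], [-1.63, -1.00]]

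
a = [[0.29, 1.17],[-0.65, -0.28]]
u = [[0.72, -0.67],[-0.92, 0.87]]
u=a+[[0.43, -1.84], [-0.27, 1.15]]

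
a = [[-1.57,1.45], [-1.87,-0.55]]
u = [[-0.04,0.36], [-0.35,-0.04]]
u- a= [[1.53, -1.09], [1.52, 0.51]]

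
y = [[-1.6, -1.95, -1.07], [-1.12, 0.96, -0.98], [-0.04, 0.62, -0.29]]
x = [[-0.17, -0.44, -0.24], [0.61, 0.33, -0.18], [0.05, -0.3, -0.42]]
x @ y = [[0.77, -0.24, 0.68], [-1.34, -0.98, -0.92], [0.27, -0.65, 0.36]]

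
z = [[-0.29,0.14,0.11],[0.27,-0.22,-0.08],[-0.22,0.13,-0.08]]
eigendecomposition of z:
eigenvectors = [[-0.51, -0.35, 0.3],[-0.86, 0.57, -0.54],[0.02, -0.75, 0.79]]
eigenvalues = [-0.06, -0.28, -0.25]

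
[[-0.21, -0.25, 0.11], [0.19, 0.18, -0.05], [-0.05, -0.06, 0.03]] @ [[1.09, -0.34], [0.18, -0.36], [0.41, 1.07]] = [[-0.23, 0.28], [0.22, -0.18], [-0.05, 0.07]]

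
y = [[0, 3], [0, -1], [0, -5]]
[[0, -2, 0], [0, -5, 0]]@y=[[0, 2], [0, 5]]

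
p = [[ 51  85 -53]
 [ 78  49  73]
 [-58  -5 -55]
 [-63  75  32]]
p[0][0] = 51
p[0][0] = 51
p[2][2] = -55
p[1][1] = 49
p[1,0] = 78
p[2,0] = -58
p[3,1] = 75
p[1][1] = 49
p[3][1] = 75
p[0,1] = 85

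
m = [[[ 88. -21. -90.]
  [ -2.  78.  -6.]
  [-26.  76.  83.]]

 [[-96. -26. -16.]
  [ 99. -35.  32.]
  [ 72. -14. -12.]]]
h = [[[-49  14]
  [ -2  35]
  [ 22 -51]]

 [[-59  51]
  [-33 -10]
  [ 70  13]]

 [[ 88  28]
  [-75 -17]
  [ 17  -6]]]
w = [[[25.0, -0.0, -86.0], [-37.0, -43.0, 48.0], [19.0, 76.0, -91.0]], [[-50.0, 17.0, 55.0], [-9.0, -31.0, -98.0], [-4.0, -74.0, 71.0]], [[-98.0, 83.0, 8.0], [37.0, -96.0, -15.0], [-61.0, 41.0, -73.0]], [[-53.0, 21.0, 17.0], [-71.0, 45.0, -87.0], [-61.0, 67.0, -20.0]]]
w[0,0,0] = 25.0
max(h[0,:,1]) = 35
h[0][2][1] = -51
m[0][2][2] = 83.0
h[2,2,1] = -6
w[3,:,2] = [17.0, -87.0, -20.0]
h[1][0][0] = -59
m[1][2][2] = -12.0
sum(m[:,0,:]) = -161.0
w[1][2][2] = 71.0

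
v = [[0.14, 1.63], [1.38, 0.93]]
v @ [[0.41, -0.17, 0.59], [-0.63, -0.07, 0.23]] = [[-0.97, -0.14, 0.46], [-0.02, -0.30, 1.03]]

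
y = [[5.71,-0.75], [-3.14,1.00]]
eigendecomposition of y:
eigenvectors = [[0.85, 0.14], [-0.52, 0.99]]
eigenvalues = [6.17, 0.54]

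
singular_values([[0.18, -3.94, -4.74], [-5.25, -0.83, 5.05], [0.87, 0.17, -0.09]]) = [8.32, 4.83, 0.37]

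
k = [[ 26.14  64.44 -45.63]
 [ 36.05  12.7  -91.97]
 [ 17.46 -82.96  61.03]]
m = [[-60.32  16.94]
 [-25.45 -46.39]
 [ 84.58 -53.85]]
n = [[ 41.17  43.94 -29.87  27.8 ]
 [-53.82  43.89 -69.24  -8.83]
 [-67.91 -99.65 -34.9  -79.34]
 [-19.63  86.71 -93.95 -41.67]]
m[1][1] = -46.39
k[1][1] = 12.7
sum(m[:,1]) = -83.3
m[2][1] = -53.85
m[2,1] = -53.85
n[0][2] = -29.87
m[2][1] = -53.85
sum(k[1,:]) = -43.22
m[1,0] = -25.45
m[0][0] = -60.32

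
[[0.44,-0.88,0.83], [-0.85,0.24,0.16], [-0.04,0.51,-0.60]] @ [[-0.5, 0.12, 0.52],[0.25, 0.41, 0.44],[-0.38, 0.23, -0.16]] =[[-0.76, -0.12, -0.29], [0.42, 0.03, -0.36], [0.38, 0.07, 0.3]]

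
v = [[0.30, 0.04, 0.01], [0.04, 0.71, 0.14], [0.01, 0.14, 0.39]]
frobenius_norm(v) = 0.89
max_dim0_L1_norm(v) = 0.89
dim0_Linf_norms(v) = [0.3, 0.71, 0.39]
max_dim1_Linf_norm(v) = 0.71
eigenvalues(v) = [0.77, 0.3, 0.34]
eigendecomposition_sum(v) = [[0.01, 0.06, 0.02], [0.06, 0.67, 0.25], [0.02, 0.25, 0.09]] + [[0.29, -0.04, 0.02], [-0.04, 0.00, -0.0], [0.02, -0.00, 0.0]] + [[0.00, 0.01, -0.04], [0.01, 0.04, -0.11], [-0.04, -0.11, 0.29]]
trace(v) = 1.40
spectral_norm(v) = 0.77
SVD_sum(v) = [[0.01, 0.06, 0.02], [0.06, 0.67, 0.25], [0.02, 0.25, 0.09]] + [[0.0, 0.01, -0.04], [0.01, 0.04, -0.11], [-0.04, -0.11, 0.29]] + [[0.29,-0.04,0.02], [-0.04,0.00,-0.0], [0.02,-0.00,0.00]]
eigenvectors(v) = [[0.09, 0.99, -0.11],  [0.93, -0.12, -0.34],  [0.35, 0.07, 0.93]]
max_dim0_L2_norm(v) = 0.72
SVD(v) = [[0.09, 0.11, -0.99], [0.93, 0.34, 0.12], [0.35, -0.93, -0.07]] @ diag([0.7662022562352794, 0.33792638409068204, 0.2958713596740389]) @ [[0.09,0.93,0.35], [0.11,0.34,-0.93], [-0.99,0.12,-0.07]]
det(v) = 0.08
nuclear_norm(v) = 1.40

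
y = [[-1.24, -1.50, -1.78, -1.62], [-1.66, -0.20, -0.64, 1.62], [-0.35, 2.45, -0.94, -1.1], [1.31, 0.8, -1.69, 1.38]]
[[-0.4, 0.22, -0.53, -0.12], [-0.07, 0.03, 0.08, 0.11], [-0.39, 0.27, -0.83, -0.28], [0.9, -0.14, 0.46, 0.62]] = y@ [[0.32, -0.09, 0.22, 0.16], [-0.07, 0.05, -0.17, -0.07], [-0.14, -0.03, 0.04, -0.14], [0.22, -0.08, 0.27, 0.17]]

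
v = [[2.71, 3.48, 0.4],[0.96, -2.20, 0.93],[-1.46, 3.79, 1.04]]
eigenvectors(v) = [[(0.33+0j), 0.77+0.00j, 0.77-0.00j], [(-0.68+0j), 0.04+0.04j, 0.04-0.04j], [0.66+0.00j, -0.61+0.19j, (-0.61-0.19j)]]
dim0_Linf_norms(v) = [2.71, 3.79, 1.04]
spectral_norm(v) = 5.64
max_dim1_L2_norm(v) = 4.43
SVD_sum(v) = [[0.32,3.68,0.41], [-0.17,-1.97,-0.22], [0.32,3.71,0.41]] + [[2.39, -0.21, 0.05], [1.16, -0.10, 0.02], [-1.76, 0.15, -0.04]] + [[0.0, 0.01, -0.06], [-0.03, -0.12, 1.13], [-0.02, -0.07, 0.66]]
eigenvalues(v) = [(-3.58+0j), (2.56+0.26j), (2.56-0.26j)]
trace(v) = 1.55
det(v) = -23.78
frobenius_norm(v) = 6.62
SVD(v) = [[-0.66, -0.75, -0.05], [0.35, -0.36, 0.86], [-0.66, 0.55, 0.51]] @ diag([5.64228406025675, 3.2015162795328256, 1.31651969041823]) @ [[-0.08, -0.99, -0.11], [-1.00, 0.09, -0.02], [-0.03, -0.11, 0.99]]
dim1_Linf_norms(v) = [3.48, 2.2, 3.79]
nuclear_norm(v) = 10.16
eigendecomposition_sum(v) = [[-0.27-0.00j, (1.38-0j), (-0.25-0j)], [0.55+0.00j, (-2.81+0j), (0.52+0j)], [-0.53-0.00j, 2.74-0.00j, (-0.5-0j)]] + [[(1.49-2.88j), 1.05-5.45j, (0.33-4.13j)], [0.21-0.07j, 0.30-0.22j, (0.21-0.19j)], [-0.46+2.65j, (0.53+4.58j), (0.77+3.36j)]] + [[(1.49+2.88j),(1.05+5.45j),(0.33+4.13j)], [0.21+0.07j,0.30+0.22j,(0.21+0.19j)], [-0.46-2.65j,0.53-4.58j,(0.77-3.36j)]]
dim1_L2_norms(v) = [4.43, 2.57, 4.19]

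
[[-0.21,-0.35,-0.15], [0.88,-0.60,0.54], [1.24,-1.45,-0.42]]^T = [[-0.21, 0.88, 1.24], [-0.35, -0.6, -1.45], [-0.15, 0.54, -0.42]]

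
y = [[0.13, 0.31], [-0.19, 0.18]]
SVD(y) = [[0.89, 0.46], [0.46, -0.89]] @ diag([0.3591513216016545, 0.2291513216016546]) @ [[0.08, 1.00], [1.00, -0.08]]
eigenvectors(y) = [[(0.79+0j),(0.79-0j)], [(0.06+0.61j),(0.06-0.61j)]]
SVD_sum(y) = [[0.03, 0.32], [0.01, 0.16]] + [[0.10, -0.01], [-0.20, 0.02]]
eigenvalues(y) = [(0.16+0.24j), (0.16-0.24j)]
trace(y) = 0.31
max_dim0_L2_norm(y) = 0.36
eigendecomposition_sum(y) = [[(0.07+0.13j), 0.15-0.10j],[-0.10+0.06j, 0.09+0.11j]] + [[(0.07-0.13j),(0.15+0.1j)],[(-0.1-0.06j),0.09-0.11j]]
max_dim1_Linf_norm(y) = 0.31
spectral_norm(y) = 0.36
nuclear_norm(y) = 0.59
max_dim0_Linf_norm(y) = 0.31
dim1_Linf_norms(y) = [0.31, 0.19]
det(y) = 0.08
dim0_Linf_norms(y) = [0.19, 0.31]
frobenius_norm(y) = 0.43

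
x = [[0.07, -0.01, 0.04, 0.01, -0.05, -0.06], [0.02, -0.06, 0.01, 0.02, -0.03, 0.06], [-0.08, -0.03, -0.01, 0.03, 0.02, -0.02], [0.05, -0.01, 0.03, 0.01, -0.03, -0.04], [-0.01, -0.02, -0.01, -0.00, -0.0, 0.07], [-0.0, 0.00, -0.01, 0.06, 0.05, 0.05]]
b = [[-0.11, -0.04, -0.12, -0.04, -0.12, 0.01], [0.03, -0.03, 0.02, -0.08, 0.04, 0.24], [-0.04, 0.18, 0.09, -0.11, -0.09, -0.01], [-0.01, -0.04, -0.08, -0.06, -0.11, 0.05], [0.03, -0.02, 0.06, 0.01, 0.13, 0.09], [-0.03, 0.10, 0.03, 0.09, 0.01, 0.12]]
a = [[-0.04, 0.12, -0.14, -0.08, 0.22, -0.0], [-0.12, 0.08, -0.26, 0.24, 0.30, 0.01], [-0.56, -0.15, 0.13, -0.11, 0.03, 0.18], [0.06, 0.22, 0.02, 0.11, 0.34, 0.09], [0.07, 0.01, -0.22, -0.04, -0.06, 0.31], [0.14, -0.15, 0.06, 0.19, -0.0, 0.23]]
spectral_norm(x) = 0.16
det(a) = -0.00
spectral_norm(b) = 0.32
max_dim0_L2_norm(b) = 0.29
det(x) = -0.00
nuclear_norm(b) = 1.06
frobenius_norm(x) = 0.23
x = b @ a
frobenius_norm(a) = 1.10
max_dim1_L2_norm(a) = 0.63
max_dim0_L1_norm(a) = 0.99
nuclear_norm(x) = 0.43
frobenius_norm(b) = 0.51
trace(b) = 0.14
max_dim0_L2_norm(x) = 0.13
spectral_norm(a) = 0.66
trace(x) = 0.06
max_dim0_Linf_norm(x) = 0.08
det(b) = -0.00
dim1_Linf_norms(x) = [0.07, 0.06, 0.08, 0.05, 0.07, 0.06]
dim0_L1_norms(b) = [0.25, 0.41, 0.4, 0.39, 0.5, 0.52]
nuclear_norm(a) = 2.40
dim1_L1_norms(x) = [0.24, 0.2, 0.19, 0.17, 0.11, 0.17]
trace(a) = 0.45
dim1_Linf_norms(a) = [0.22, 0.3, 0.56, 0.34, 0.31, 0.23]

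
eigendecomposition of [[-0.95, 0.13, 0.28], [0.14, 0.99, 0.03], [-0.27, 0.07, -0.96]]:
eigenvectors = [[0.71+0.00j, 0.71-0.00j, (0.07+0j)], [-0.05-0.02j, (-0.05+0.02j), (1+0j)], [-0.00+0.70j, (-0-0.7j), 0.03+0.00j]]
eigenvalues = [(-0.96+0.28j), (-0.96-0.28j), (1+0j)]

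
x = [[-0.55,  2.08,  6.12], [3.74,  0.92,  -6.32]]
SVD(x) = [[-0.65, 0.76], [0.76, 0.65]] @ diag([9.368403995139554, 3.0154115115276077]) @ [[0.34, -0.07, -0.94], [0.66, 0.72, 0.19]]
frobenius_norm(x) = 9.84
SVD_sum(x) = [[-2.08, 0.42, 5.68], [2.44, -0.49, -6.69]] + [[1.53, 1.66, 0.44], [1.30, 1.41, 0.37]]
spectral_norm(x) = 9.37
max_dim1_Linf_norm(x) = 6.32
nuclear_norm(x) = 12.38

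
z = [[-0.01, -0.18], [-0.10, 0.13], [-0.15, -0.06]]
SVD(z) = [[0.77, 0.16], [-0.61, 0.48], [0.19, 0.86]] @ diag([0.23051179420285295, 0.17990084139153317]) @ [[0.11, -0.99],[-0.99, -0.11]]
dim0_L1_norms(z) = [0.26, 0.37]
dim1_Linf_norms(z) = [0.18, 0.13, 0.15]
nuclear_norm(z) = 0.41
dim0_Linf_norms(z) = [0.15, 0.18]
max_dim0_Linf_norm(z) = 0.18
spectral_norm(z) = 0.23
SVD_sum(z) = [[0.02, -0.18], [-0.01, 0.14], [0.0, -0.04]] + [[-0.03, -0.00],[-0.09, -0.01],[-0.15, -0.02]]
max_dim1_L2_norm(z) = 0.18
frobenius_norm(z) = 0.29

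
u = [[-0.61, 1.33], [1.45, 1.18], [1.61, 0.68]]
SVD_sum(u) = [[0.22, 0.15], [1.53, 1.07], [1.4, 0.98]] + [[-0.83, 1.18],[-0.08, 0.11],[0.21, -0.30]]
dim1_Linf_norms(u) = [1.33, 1.45, 1.61]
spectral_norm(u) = 2.54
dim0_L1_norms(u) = [3.67, 3.19]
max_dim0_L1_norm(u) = 3.67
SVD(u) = [[0.10,-0.96], [0.73,-0.09], [0.67,0.25]] @ diag([2.5428701434959278, 1.4913790374405165]) @ [[0.82, 0.57], [0.57, -0.82]]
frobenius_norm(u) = 2.95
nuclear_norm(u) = 4.03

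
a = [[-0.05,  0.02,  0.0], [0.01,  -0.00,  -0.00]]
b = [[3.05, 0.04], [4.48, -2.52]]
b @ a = [[-0.15, 0.06, 0.0],[-0.25, 0.09, 0.00]]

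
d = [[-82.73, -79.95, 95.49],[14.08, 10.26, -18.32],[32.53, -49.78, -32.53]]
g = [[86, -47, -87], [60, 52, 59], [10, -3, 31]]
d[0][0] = -82.73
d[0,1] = -79.95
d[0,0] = -82.73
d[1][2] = -18.32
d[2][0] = 32.53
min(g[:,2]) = -87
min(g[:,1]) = -47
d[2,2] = -32.53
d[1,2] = -18.32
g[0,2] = -87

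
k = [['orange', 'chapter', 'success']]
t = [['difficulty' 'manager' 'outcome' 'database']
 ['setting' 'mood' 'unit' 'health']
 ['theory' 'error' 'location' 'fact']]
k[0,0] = 'orange'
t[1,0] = 'setting'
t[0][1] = 'manager'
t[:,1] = ['manager', 'mood', 'error']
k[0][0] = 'orange'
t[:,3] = ['database', 'health', 'fact']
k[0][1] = 'chapter'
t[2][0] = 'theory'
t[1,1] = 'mood'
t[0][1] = 'manager'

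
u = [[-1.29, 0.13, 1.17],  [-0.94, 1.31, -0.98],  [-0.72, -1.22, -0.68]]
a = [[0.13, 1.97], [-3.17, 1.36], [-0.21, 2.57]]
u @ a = [[-0.83, 0.64], [-4.07, -2.59], [3.92, -4.83]]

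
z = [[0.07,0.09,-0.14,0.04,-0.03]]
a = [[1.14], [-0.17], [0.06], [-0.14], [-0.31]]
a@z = [[0.08, 0.1, -0.16, 0.05, -0.03], [-0.01, -0.02, 0.02, -0.01, 0.01], [0.0, 0.01, -0.01, 0.00, -0.00], [-0.01, -0.01, 0.02, -0.01, 0.0], [-0.02, -0.03, 0.04, -0.01, 0.01]]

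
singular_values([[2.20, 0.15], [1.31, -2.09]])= [2.85, 1.68]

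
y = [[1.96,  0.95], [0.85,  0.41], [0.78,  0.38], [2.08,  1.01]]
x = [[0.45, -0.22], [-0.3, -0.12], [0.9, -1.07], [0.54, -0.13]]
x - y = [[-1.51,-1.17], [-1.15,-0.53], [0.12,-1.45], [-1.54,-1.14]]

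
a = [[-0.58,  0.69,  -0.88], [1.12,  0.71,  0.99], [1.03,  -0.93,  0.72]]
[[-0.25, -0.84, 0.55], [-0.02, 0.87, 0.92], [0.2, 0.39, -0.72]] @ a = [[-0.23, -1.28, -0.22], [1.93, -0.25, 1.54], [-0.42, 1.08, -0.31]]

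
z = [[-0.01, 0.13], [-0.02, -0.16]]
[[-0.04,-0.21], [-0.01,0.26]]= z @[[1.88, 0.05], [-0.18, -1.60]]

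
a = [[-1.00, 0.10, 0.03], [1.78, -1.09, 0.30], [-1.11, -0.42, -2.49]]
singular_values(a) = [3.03, 1.93, 0.43]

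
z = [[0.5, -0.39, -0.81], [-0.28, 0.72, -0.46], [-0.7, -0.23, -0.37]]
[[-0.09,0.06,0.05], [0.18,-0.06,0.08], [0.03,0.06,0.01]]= z@[[-0.09,-0.03,0.01], [0.19,-0.12,0.06], [-0.03,-0.03,-0.09]]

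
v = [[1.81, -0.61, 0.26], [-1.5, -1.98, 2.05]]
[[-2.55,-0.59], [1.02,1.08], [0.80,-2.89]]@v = [[-3.73, 2.72, -1.87],[0.23, -2.76, 2.48],[5.78, 5.23, -5.72]]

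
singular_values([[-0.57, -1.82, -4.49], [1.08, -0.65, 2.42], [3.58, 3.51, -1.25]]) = [5.47, 5.08, 1.49]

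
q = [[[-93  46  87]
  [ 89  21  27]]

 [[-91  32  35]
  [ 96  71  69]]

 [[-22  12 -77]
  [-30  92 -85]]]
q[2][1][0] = -30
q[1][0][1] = 32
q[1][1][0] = 96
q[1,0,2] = 35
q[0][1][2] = 27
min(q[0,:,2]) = 27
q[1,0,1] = 32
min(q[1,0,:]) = -91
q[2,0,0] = -22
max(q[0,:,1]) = 46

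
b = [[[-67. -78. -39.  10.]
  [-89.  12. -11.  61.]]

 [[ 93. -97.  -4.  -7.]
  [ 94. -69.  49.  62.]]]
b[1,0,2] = -4.0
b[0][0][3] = 10.0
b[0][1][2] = -11.0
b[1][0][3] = -7.0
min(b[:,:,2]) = -39.0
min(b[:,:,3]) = -7.0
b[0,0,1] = -78.0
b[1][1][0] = 94.0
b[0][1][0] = -89.0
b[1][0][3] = -7.0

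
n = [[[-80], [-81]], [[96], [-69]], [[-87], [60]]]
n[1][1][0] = -69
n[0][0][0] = -80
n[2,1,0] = 60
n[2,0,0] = -87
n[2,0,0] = -87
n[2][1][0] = 60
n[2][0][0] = -87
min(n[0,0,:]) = -80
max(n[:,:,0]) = 96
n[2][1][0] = 60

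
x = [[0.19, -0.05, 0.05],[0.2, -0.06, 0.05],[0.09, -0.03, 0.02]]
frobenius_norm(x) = 0.31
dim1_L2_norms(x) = [0.2, 0.21, 0.1]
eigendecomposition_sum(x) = [[0.19,-0.05,0.05], [0.19,-0.05,0.05], [0.08,-0.02,0.02]] + [[0.0, -0.0, 0.00], [0.00, -0.0, 0.00], [-0.00, 0.0, -0.00]] + [[0.0, -0.0, 0.0], [0.01, -0.01, 0.00], [0.01, -0.01, 0.0]]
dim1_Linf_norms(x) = [0.19, 0.2, 0.09]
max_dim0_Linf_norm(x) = 0.2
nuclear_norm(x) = 0.32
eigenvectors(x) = [[0.68, 0.32, -0.00], [0.68, 0.32, -0.71], [0.29, -0.89, -0.71]]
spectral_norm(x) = 0.31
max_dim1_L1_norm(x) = 0.31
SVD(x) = [[-0.65, 0.67, 0.36], [-0.69, -0.33, -0.64], [-0.31, -0.66, 0.68]] @ diag([0.31071641291738106, 0.007385881479717832, 0.0008714921245170191]) @ [[-0.93,0.27,-0.24], [0.13,0.87,0.48], [0.33,0.42,-0.84]]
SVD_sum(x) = [[0.19, -0.05, 0.05], [0.20, -0.06, 0.05], [0.09, -0.03, 0.02]] + [[0.0,0.00,0.0], [-0.00,-0.00,-0.0], [-0.0,-0.0,-0.00]] + [[0.00, 0.0, -0.0], [-0.00, -0.00, 0.00], [0.00, 0.00, -0.00]]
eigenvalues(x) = [0.16, -0.0, -0.01]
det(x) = 0.00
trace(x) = 0.15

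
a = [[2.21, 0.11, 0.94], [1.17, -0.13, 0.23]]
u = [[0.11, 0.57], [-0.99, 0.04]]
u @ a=[[0.91,-0.06,0.23], [-2.14,-0.11,-0.92]]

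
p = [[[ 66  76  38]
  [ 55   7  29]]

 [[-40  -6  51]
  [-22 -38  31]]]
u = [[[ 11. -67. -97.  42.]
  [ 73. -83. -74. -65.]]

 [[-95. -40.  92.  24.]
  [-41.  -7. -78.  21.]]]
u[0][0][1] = -67.0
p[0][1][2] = 29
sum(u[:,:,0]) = -52.0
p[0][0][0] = 66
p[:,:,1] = [[76, 7], [-6, -38]]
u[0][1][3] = -65.0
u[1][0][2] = 92.0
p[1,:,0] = [-40, -22]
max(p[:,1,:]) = 55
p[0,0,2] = 38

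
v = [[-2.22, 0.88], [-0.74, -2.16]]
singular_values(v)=[2.41, 2.26]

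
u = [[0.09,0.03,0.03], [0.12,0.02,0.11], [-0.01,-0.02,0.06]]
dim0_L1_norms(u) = [0.22, 0.07, 0.2]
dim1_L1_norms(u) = [0.15, 0.25, 0.09]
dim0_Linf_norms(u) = [0.12, 0.03, 0.11]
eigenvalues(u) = [(-0+0j), (0.09+0.01j), (0.09-0.01j)]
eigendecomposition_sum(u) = [[-0.00+0.00j,0.00+0.00j,(-0-0j)], [-0j,-0.00-0.00j,0.00+0.00j], [-0j,(-0-0j),0j]] + [[(0.05-0.14j), 0.01-0.01j, (0.02-0.19j)], [0.06-0.07j, 0.01-0.00j, (0.05-0.12j)], [-0.01+0.11j, -0.01+0.01j, 0.03+0.15j]] + [[0.05+0.14j, (0.01+0.01j), (0.02+0.19j)], [(0.06+0.07j), 0.01+0.00j, (0.05+0.12j)], [(-0.01-0.11j), (-0.01-0.01j), (0.03-0.15j)]]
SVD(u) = [[-0.49, 0.53, 0.70], [-0.86, -0.16, -0.48], [-0.14, -0.83, 0.53]] @ diag([0.18976988012864698, 0.06990659729675643, 0.0006784175322600082]) @ [[-0.77, -0.15, -0.62],[0.52, 0.42, -0.75],[-0.37, 0.9, 0.24]]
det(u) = -0.00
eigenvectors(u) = [[-0.37+0.00j, 0.70+0.00j, (0.7-0j)], [(0.9+0j), (0.43+0.16j), 0.43-0.16j], [0.23+0.00j, (-0.53+0.15j), -0.53-0.15j]]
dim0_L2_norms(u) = [0.15, 0.04, 0.13]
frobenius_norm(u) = 0.20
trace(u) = 0.17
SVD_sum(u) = [[0.07,0.01,0.06], [0.13,0.03,0.1], [0.02,0.00,0.02]] + [[0.02, 0.02, -0.03],[-0.01, -0.00, 0.01],[-0.03, -0.02, 0.04]] + [[-0.0,0.00,0.0],[0.00,-0.0,-0.0],[-0.00,0.0,0.0]]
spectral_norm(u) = 0.19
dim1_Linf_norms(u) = [0.09, 0.12, 0.06]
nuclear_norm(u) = 0.26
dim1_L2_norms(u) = [0.1, 0.16, 0.06]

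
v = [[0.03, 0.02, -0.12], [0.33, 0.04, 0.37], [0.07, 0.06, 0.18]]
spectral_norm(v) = 0.54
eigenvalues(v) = [0.21, 0.14, -0.1]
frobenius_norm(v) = 0.55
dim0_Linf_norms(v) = [0.33, 0.06, 0.37]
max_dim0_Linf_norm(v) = 0.37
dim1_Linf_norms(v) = [0.12, 0.37, 0.18]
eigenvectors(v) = [[0.34, -0.65, 0.26],[-0.7, 0.36, -0.95],[-0.62, 0.68, 0.14]]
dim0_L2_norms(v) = [0.34, 0.07, 0.43]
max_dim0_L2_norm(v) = 0.43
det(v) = -0.00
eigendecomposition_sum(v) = [[-0.18,-0.07,-0.13], [0.37,0.14,0.28], [0.33,0.13,0.25]] + [[0.23, 0.07, 0.05],[-0.13, -0.04, -0.03],[-0.24, -0.07, -0.05]] + [[-0.03, 0.02, -0.03], [0.09, -0.06, 0.12], [-0.01, 0.01, -0.02]]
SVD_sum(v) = [[-0.05, -0.01, -0.06], [0.3, 0.05, 0.39], [0.12, 0.02, 0.15]] + [[0.08,0.00,-0.06], [0.03,0.0,-0.02], [-0.04,-0.00,0.03]] + [[-0.00, 0.03, -0.0], [0.0, -0.01, 0.00], [-0.0, 0.04, -0.0]]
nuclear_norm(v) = 0.70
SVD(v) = [[0.14, 0.83, 0.54], [-0.92, 0.30, -0.23], [-0.36, -0.46, 0.81]] @ diag([0.5364873538484337, 0.11677865304649267, 0.050438728704759565]) @ [[-0.61, -0.1, -0.79], [0.79, 0.01, -0.61], [-0.07, 0.99, -0.08]]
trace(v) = 0.25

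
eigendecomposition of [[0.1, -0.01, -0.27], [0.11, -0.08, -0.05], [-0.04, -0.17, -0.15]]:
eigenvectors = [[0.86+0.00j, (0.63+0.18j), (0.63-0.18j)], [0.41+0.00j, (-0.11-0.35j), -0.11+0.35j], [(-0.3+0j), 0.66+0.00j, (0.66-0j)]]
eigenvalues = [(0.19+0j), (-0.16+0.08j), (-0.16-0.08j)]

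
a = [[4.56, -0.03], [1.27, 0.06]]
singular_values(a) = [4.73, 0.07]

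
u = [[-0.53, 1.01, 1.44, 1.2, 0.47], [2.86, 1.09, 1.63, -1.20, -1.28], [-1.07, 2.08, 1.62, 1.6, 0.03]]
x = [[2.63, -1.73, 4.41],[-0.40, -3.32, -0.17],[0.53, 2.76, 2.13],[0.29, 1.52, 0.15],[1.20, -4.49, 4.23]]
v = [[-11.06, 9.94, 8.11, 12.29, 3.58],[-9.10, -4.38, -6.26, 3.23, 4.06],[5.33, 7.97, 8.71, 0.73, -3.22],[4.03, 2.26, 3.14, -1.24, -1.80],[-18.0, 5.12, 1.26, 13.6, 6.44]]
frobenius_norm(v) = 37.57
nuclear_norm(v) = 52.29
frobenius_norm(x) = 9.74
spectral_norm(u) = 3.93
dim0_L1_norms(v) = [47.52, 29.67, 27.48, 31.09, 19.1]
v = x @ u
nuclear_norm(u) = 8.40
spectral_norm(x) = 8.25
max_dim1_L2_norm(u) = 3.89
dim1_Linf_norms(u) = [1.44, 2.86, 2.08]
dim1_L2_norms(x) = [5.42, 3.35, 3.53, 1.55, 6.28]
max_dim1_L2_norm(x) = 6.28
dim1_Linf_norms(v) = [12.29, 9.1, 8.71, 4.03, 18.0]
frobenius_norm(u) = 5.55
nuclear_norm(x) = 14.30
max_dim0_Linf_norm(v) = 18.0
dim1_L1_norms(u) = [4.65, 8.06, 6.4]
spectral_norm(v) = 32.00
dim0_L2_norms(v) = [23.95, 14.59, 13.87, 18.67, 9.19]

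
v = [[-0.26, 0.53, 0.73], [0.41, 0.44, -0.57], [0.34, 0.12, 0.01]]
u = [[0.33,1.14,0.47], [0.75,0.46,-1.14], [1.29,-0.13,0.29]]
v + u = [[0.07, 1.67, 1.2], [1.16, 0.9, -1.71], [1.63, -0.01, 0.3]]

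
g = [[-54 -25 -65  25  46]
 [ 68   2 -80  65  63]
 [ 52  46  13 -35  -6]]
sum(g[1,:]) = 118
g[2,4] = -6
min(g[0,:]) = -65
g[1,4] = 63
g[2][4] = -6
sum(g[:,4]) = 103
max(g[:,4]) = 63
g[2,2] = 13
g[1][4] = 63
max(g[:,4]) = 63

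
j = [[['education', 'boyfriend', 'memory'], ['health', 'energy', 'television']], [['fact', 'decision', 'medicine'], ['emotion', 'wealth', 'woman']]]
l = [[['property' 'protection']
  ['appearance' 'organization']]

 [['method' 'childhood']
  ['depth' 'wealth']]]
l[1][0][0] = 'method'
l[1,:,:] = [['method', 'childhood'], ['depth', 'wealth']]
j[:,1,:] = [['health', 'energy', 'television'], ['emotion', 'wealth', 'woman']]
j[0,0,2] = 'memory'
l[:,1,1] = ['organization', 'wealth']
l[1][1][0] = 'depth'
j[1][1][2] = 'woman'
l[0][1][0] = 'appearance'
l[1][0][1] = 'childhood'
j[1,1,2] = 'woman'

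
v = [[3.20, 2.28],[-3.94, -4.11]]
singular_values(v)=[6.89, 0.6]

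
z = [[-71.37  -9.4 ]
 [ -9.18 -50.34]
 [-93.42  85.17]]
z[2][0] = -93.42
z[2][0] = -93.42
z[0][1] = -9.4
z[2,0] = -93.42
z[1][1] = -50.34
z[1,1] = -50.34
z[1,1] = -50.34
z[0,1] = -9.4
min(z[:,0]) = -93.42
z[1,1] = -50.34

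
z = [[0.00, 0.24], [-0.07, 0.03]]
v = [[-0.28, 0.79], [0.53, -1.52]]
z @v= [[0.13, -0.36],  [0.04, -0.1]]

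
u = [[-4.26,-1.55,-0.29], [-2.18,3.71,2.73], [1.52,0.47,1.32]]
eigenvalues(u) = [-4.72, 1.2, 4.29]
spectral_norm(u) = 5.22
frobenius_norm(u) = 7.13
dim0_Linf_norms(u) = [4.26, 3.71, 2.73]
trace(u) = 0.77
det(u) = -24.36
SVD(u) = [[-0.45,0.81,0.37], [-0.89,-0.44,-0.12], [0.07,-0.38,0.92]] @ diag([5.215972427088004, 4.765592636079431, 0.9798257328745665]) @ [[0.76,  -0.49,  -0.42], [-0.64,  -0.65,  -0.41], [0.07,  -0.58,  0.81]]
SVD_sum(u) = [[-1.8,  1.16,  1.00], [-3.53,  2.28,  1.96], [0.28,  -0.18,  -0.16]] + [[-2.48,-2.50,-1.58], [1.36,1.37,0.87], [1.17,1.18,0.75]] + [[0.03, -0.21, 0.29],  [-0.01, 0.07, -0.09],  [0.06, -0.53, 0.73]]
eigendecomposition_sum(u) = [[-4.39,-0.82,0.16], [-1.53,-0.28,0.06], [1.22,0.23,-0.04]] + [[0.07, -0.00, 0.23], [-0.29, 0.01, -1.03], [0.32, -0.01, 1.13]] + [[0.07, -0.73, -0.68], [-0.36, 3.98, 3.70], [-0.02, 0.26, 0.24]]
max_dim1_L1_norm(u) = 8.62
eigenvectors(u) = [[0.91,  0.15,  -0.18], [0.32,  -0.67,  0.98], [-0.25,  0.73,  0.06]]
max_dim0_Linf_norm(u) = 4.26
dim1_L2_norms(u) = [4.54, 5.1, 2.07]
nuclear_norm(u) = 10.96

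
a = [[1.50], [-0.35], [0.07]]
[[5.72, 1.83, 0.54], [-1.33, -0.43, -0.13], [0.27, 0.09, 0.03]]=a @ [[3.81,1.22,0.36]]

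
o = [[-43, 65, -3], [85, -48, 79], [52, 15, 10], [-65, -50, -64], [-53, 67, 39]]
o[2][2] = 10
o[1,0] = 85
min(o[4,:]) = -53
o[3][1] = -50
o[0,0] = -43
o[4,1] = 67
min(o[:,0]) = -65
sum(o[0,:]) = 19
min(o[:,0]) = -65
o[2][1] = 15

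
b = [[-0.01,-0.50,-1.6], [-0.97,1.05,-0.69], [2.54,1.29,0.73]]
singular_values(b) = [3.1, 1.53, 1.43]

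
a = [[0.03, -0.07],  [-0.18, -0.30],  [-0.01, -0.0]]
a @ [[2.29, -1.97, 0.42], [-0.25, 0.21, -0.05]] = [[0.09, -0.07, 0.02], [-0.34, 0.29, -0.06], [-0.02, 0.02, -0.00]]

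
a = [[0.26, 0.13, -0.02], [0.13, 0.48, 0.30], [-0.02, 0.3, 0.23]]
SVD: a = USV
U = [[-0.22, 0.92, 0.34], [-0.83, 0.01, -0.56], [-0.52, -0.40, 0.76]]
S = [0.7, 0.27, 0.0]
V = [[-0.22, -0.83, -0.52], [0.92, 0.01, -0.40], [-0.34, 0.56, -0.76]]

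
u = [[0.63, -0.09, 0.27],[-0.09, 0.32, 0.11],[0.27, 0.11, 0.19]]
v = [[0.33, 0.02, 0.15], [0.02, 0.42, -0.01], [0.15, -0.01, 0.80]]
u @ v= [[0.25, -0.03, 0.31], [-0.01, 0.13, 0.07], [0.12, 0.05, 0.19]]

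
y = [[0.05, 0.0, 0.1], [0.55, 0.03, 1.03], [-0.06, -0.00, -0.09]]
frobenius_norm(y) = 1.18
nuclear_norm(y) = 1.19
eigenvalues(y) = [(0.03+0j), (-0.02+0.03j), (-0.02-0.03j)]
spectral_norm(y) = 1.18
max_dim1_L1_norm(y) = 1.61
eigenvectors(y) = [[0.00+0.00j, 0.13+0.08j, 0.13-0.08j], [1.00+0.00j, 0.98+0.00j, (0.98-0j)], [0.00+0.00j, (-0.12-0.01j), (-0.12+0.01j)]]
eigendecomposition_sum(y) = [[0.00+0.00j, 0j, 0j], [0.03-0.00j, (0.03+0j), (0.29+0j)], [0j, 0j, 0j]] + [[(0.03+0.04j), -0.00+0.00j, (0.05+0.03j)], [(0.26+0.13j), -0.00+0.00j, 0.37+0.01j], [(-0.03-0.02j), -0.00+0.00j, -0.05-0.00j]] + [[0.02-0.04j, -0j, (0.05-0.03j)], [(0.26-0.13j), 0.00-0.00j, 0.37-0.01j], [(-0.03+0.02j), 0.00-0.00j, -0.04+0.00j]]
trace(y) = -0.01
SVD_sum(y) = [[0.05, 0.0, 0.10], [0.55, 0.03, 1.03], [-0.05, -0.00, -0.09]] + [[-0.00, 0.00, 0.00],[-0.00, 0.00, 0.00],[-0.01, 0.0, 0.00]] + [[-0.00, -0.0, 0.0], [0.00, 0.00, -0.0], [0.0, 0.00, -0.0]]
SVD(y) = [[-0.09, 0.22, -0.97], [-0.99, 0.07, 0.11], [0.09, 0.97, 0.22]] @ diag([1.178288971212307, 0.011102610722055853, 0.003439818977371536]) @ [[-0.47, -0.03, -0.88], [-0.87, 0.18, 0.46], [0.15, 0.98, -0.11]]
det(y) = 0.00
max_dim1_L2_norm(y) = 1.17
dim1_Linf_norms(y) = [0.1, 1.03, 0.09]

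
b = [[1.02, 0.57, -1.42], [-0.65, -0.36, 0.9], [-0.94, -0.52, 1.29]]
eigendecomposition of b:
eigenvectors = [[-0.67, 0.83, 0.17], [0.42, -0.15, -0.95], [0.61, 0.54, -0.26]]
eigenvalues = [1.96, -0.01, 0.0]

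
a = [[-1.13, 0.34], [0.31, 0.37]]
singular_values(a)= [1.2, 0.44]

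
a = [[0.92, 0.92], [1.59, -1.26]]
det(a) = -2.622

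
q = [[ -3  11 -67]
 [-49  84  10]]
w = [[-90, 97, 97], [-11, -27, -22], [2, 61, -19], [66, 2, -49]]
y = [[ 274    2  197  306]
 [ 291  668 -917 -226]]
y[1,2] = -917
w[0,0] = -90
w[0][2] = 97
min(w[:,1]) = -27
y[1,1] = 668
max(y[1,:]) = 668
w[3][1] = 2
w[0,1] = 97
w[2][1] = 61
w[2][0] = 2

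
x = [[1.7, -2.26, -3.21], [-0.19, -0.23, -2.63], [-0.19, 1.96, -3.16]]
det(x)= 11.562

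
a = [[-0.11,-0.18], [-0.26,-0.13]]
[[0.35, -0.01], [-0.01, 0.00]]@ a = [[-0.04, -0.06],[0.00, 0.00]]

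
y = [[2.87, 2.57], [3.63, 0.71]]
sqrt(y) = [[(1.5+0.4j), (0.89-0.48j)], [1.26-0.67j, (0.75+0.8j)]]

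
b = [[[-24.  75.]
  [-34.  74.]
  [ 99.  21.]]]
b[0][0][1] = 75.0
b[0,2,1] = 21.0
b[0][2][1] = 21.0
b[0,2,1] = 21.0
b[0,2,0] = 99.0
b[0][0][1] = 75.0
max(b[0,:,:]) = 99.0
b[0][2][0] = 99.0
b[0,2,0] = 99.0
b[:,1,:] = [[-34.0, 74.0]]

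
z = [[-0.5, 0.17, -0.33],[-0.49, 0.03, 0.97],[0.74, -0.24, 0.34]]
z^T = [[-0.50, -0.49, 0.74], [0.17, 0.03, -0.24], [-0.33, 0.97, 0.34]]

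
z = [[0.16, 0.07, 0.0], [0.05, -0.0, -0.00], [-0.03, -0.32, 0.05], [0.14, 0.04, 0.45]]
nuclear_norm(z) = 0.96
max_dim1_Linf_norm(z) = 0.45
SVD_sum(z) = [[0.02,0.01,0.06], [0.01,0.0,0.02], [0.00,0.00,0.01], [0.16,0.04,0.44]] + [[0.02, 0.10, -0.02], [0.00, 0.01, -0.0], [-0.07, -0.31, 0.06], [-0.00, -0.01, 0.00]] + [[0.12, -0.03, -0.04], [0.04, -0.01, -0.01], [0.04, -0.01, -0.01], [-0.02, 0.00, 0.01]]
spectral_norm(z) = 0.48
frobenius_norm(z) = 0.60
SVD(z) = [[-0.13,  -0.30,  -0.89], [-0.04,  -0.03,  -0.32], [-0.02,  0.95,  -0.3], [-0.99,  0.02,  0.13]] @ diag([0.47670334781635726, 0.33862097249768763, 0.14349130693319886]) @ [[-0.34,-0.09,-0.94], [-0.22,-0.96,0.17], [-0.92,0.27,0.30]]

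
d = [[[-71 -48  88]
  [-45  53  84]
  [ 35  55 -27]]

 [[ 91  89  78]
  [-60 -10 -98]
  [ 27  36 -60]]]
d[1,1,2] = -98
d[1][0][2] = 78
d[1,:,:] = [[91, 89, 78], [-60, -10, -98], [27, 36, -60]]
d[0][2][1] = 55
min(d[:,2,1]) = 36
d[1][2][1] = 36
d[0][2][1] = 55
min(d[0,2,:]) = -27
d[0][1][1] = 53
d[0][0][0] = -71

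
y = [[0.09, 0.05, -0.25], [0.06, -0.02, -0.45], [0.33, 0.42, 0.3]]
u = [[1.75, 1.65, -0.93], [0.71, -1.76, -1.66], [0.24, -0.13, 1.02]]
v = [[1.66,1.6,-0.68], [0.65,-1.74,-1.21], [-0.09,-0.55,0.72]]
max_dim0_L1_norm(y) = 1.0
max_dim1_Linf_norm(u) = 1.76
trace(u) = 1.01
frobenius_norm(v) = 3.39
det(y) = 0.00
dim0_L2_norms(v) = [1.78, 2.43, 1.56]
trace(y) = 0.37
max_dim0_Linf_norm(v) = 1.74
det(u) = -5.68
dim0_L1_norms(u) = [2.7, 3.54, 3.61]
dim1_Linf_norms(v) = [1.66, 1.74, 0.72]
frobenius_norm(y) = 0.81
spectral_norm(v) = 2.58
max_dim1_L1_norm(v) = 3.94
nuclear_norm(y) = 1.12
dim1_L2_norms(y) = [0.27, 0.45, 0.61]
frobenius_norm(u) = 3.76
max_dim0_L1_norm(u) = 3.61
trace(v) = 0.64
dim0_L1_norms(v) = [2.4, 3.89, 2.61]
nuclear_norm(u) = 6.02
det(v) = -3.41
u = y + v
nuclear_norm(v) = 5.32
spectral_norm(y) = 0.68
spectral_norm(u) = 2.60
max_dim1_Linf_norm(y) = 0.45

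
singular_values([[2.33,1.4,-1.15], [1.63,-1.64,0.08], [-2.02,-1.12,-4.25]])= [4.87, 3.0, 2.18]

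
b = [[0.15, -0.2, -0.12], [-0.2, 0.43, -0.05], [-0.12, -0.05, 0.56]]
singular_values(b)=[0.59, 0.53, 0.02]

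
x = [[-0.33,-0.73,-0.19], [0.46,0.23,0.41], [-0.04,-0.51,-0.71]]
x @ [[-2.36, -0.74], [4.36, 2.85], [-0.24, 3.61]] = [[-2.36,-2.52],[-0.18,1.8],[-1.96,-3.99]]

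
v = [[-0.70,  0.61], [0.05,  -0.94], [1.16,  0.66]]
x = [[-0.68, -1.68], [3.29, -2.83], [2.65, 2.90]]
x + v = [[-1.38, -1.07], [3.34, -3.77], [3.81, 3.56]]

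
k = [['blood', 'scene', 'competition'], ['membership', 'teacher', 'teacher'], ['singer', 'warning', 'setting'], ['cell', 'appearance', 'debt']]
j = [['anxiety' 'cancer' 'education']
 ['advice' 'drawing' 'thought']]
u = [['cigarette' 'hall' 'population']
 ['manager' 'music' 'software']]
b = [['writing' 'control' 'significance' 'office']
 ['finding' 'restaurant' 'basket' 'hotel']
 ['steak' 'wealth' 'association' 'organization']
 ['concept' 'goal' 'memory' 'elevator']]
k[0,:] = ['blood', 'scene', 'competition']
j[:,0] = ['anxiety', 'advice']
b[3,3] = 'elevator'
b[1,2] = 'basket'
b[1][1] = 'restaurant'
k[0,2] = 'competition'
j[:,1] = ['cancer', 'drawing']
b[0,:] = ['writing', 'control', 'significance', 'office']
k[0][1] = 'scene'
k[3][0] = 'cell'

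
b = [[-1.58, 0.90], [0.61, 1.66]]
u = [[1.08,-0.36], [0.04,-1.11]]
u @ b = [[-1.93, 0.37],[-0.74, -1.81]]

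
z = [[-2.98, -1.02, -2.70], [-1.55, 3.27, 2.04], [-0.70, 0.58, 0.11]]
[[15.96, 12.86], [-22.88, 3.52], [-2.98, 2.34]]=z@[[0.92,-3.16], [-2.93,0.49], [-5.82,-1.46]]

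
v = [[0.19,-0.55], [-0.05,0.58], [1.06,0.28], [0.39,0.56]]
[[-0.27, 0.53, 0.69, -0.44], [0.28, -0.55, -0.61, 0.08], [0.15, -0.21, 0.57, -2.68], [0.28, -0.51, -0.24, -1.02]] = v @ [[0.01,0.05,0.8,-2.51], [0.49,-0.95,-0.98,-0.07]]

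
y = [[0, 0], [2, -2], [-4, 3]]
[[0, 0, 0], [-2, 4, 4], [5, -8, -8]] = y@ [[-2, 2, 2], [-1, 0, 0]]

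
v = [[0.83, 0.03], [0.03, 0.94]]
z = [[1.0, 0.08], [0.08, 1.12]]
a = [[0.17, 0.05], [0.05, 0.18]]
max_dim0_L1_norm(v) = 0.97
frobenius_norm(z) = 1.51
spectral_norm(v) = 0.95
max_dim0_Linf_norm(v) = 0.94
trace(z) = 2.12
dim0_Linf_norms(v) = [0.83, 0.94]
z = v + a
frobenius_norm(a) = 0.26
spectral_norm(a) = 0.23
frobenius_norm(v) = 1.25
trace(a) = 0.35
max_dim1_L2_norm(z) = 1.12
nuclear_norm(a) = 0.35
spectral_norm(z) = 1.16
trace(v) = 1.77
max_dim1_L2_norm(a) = 0.19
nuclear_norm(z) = 2.12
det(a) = 0.03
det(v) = 0.78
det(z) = 1.11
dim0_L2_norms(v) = [0.83, 0.94]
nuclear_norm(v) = 1.77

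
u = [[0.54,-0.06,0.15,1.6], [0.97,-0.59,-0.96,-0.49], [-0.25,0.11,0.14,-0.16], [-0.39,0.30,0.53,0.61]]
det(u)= -0.000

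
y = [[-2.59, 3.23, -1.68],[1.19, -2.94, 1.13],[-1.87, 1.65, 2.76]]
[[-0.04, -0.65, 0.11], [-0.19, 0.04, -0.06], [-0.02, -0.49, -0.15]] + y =[[-2.63, 2.58, -1.57], [1.0, -2.90, 1.07], [-1.89, 1.16, 2.61]]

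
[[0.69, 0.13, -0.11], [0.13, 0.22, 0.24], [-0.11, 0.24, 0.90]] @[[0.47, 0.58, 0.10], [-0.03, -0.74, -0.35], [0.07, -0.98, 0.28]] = [[0.31, 0.41, -0.01], [0.07, -0.32, 0.0], [0.00, -1.12, 0.16]]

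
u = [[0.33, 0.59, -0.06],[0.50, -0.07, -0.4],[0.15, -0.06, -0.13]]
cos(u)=[[0.81, -0.07, 0.12], [-0.03, 0.84, -0.02], [0.0, -0.05, 0.98]]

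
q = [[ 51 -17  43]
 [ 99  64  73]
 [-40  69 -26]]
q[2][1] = 69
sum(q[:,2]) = 90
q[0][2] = 43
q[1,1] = 64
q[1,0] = 99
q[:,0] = [51, 99, -40]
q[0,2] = 43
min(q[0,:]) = -17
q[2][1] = 69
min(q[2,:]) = -40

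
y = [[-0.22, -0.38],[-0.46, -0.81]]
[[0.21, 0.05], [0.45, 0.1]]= y @ [[-0.11, 0.43], [-0.49, -0.37]]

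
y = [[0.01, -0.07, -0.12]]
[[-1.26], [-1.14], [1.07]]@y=[[-0.01, 0.09, 0.15], [-0.01, 0.08, 0.14], [0.01, -0.07, -0.13]]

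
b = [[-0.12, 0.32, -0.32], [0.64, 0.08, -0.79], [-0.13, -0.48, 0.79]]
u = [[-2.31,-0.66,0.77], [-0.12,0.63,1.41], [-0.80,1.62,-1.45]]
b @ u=[[0.49, -0.24, 0.82], [-0.86, -1.65, 1.75], [-0.27, 1.06, -1.92]]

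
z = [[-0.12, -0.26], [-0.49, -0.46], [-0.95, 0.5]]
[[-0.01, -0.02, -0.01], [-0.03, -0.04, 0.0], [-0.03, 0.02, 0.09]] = z@[[0.04, 0.02, -0.06], [0.02, 0.07, 0.06]]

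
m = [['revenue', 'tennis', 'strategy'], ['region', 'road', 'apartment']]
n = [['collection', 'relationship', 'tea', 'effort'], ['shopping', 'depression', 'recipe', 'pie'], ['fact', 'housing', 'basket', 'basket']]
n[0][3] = 'effort'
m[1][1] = 'road'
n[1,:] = ['shopping', 'depression', 'recipe', 'pie']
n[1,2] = 'recipe'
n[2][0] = 'fact'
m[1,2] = 'apartment'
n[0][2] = 'tea'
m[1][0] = 'region'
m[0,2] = 'strategy'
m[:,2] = ['strategy', 'apartment']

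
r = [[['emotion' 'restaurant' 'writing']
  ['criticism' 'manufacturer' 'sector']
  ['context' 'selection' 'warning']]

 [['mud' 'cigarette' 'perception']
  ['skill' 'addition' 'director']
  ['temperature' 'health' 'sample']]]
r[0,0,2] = 'writing'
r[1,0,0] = 'mud'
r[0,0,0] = 'emotion'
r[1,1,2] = 'director'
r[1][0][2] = 'perception'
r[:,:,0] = [['emotion', 'criticism', 'context'], ['mud', 'skill', 'temperature']]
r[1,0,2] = 'perception'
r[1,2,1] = 'health'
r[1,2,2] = 'sample'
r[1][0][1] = 'cigarette'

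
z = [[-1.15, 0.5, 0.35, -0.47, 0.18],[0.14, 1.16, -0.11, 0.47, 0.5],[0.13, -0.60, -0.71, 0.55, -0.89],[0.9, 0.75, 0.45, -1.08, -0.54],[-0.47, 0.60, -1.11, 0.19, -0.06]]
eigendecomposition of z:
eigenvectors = [[(-0.59+0j), (-0.59-0j), -0.32+0.00j, -0.01+0.00j, (0.11+0j)], [(0.01-0.09j), (0.01+0.09j), (0.22+0j), (0.25+0j), (0.77+0j)], [(0.47-0.19j), (0.47+0.19j), -0.48+0.00j, (0.55+0j), (-0.36+0j)], [(0.12+0.57j), (0.12-0.57j), (-0.39+0j), 0.48+0.00j, 0.09+0.00j], [(0.21-0.09j), (0.21+0.09j), (-0.68+0j), -0.64+0.00j, (0.5+0j)]]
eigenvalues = [(-1.41+0.67j), (-1.41-0.67j), (-1.16+0j), (0.52+0j), (1.61+0j)]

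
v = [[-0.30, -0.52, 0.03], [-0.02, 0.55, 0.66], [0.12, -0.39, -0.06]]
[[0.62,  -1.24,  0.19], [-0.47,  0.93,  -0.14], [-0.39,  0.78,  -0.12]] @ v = [[-0.14, -1.08, -0.81], [0.11, 0.81, 0.61], [0.09, 0.68, 0.51]]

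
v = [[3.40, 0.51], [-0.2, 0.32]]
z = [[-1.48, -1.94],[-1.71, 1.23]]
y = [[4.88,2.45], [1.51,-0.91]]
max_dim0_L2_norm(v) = 3.41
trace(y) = 3.97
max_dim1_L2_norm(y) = 5.46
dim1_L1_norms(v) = [3.91, 0.52]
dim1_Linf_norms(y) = [4.88, 1.51]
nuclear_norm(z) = 4.55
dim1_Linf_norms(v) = [3.4, 0.32]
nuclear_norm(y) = 7.01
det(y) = -8.14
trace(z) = -0.25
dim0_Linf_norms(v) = [3.4, 0.51]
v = y + z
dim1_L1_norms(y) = [7.33, 2.42]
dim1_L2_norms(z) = [2.44, 2.11]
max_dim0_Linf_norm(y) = 4.88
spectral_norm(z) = 2.44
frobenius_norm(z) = 3.22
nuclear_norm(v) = 3.79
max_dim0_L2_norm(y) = 5.11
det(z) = -5.14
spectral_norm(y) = 5.55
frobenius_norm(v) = 3.46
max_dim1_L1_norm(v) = 3.91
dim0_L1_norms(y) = [6.39, 3.36]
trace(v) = 3.72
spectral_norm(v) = 3.44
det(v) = 1.19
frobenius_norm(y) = 5.74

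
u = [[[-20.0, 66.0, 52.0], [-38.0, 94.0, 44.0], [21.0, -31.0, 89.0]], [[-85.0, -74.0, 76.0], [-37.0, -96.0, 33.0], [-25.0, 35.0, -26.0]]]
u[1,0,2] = 76.0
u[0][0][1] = 66.0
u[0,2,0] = 21.0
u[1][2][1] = 35.0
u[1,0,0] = -85.0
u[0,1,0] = -38.0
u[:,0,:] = [[-20.0, 66.0, 52.0], [-85.0, -74.0, 76.0]]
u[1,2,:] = [-25.0, 35.0, -26.0]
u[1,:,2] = [76.0, 33.0, -26.0]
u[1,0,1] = -74.0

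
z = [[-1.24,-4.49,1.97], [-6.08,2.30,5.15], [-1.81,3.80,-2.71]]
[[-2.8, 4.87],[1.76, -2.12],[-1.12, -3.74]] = z @ [[0.86, -0.11], [0.82, -1.08], [0.99, -0.06]]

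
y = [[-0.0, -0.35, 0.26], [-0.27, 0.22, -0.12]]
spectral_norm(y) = 0.52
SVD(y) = [[-0.79,0.61], [0.61,0.79]] @ diag([0.5238954880717311, 0.2265690128373309]) @ [[-0.32, 0.79, -0.53], [-0.94, -0.18, 0.29]]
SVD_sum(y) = [[0.13, -0.32, 0.22], [-0.1, 0.25, -0.17]] + [[-0.13, -0.03, 0.04], [-0.17, -0.03, 0.05]]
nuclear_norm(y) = 0.75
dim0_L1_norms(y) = [0.27, 0.57, 0.38]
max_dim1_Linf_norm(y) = 0.35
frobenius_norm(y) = 0.57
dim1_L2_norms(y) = [0.44, 0.37]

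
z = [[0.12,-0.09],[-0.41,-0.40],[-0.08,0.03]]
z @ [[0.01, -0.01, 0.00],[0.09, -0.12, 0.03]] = [[-0.01, 0.01, -0.00], [-0.04, 0.05, -0.01], [0.00, -0.0, 0.00]]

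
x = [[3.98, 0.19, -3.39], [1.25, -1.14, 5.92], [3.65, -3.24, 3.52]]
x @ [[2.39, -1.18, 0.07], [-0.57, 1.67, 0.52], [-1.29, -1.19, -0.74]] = [[13.78, -0.34, 2.89], [-4.0, -10.42, -4.89], [6.03, -13.91, -4.03]]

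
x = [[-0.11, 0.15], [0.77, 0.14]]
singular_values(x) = [0.79, 0.17]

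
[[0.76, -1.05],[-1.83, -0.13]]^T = [[0.76, -1.83], [-1.05, -0.13]]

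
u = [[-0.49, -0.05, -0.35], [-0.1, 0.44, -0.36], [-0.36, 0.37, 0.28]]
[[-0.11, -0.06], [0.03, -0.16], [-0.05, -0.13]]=u @ [[0.23,  0.1],  [0.1,  -0.29],  [-0.02,  0.06]]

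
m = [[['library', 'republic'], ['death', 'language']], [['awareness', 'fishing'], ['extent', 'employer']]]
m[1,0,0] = 'awareness'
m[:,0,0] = ['library', 'awareness']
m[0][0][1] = 'republic'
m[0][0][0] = 'library'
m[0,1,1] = 'language'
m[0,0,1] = 'republic'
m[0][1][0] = 'death'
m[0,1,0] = 'death'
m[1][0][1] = 'fishing'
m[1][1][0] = 'extent'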